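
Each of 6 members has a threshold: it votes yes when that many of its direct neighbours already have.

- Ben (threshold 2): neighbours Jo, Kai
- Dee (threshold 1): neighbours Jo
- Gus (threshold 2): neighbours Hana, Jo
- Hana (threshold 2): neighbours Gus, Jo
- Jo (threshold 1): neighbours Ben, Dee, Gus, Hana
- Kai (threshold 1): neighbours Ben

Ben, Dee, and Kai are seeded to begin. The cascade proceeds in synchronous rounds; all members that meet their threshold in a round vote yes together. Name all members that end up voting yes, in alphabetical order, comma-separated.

Ben, Dee, Jo, Kai

Round 1 — Ben, Dee, Kai vote yes (initial).
Round 2 — checking thresholds:
  Jo: 2 of 4 neighbours ≥ 1, votes yes.
Round 3 — no new yes votes; cascade stops.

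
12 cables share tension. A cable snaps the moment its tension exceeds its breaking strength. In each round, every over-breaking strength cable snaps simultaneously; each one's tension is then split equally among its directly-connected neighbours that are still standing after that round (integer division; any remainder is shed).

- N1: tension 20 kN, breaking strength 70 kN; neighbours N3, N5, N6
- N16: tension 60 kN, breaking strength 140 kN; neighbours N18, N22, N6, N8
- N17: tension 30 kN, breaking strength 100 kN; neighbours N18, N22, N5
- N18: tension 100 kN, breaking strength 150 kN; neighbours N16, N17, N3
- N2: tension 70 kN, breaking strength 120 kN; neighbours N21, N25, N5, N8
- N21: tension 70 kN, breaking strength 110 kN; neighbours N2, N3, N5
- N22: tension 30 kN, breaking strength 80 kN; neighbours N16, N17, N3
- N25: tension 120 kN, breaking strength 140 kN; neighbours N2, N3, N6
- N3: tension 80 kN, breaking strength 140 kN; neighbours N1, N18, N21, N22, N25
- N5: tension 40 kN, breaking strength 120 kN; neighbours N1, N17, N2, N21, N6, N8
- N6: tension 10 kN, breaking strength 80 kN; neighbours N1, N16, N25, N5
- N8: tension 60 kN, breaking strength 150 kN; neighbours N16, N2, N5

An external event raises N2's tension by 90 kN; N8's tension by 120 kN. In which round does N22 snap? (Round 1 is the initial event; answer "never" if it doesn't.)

Round 1 — N2 at 160 > 120; N8 at 180 > 150. N2, N8 snap.
  N2 sheds 160 kN to N21, N25, N5: 53 each (1 lost).
    N21: 70+53 = 123 > 110
    N25: 120+53 = 173 > 140
    N5: 40+53 = 93 ≤ 120
  N8 sheds 180 kN to N16, N5: 90 each.
    N16: 60+90 = 150 > 140
    N5: 93+90 = 183 > 120
Round 2 — N16, N21, N25, N5 snap.
  N16 sheds 150 kN to N18, N22, N6: 50 each.
    N18: 100+50 = 150 ≤ 150
    N22: 30+50 = 80 ≤ 80
    N6: 10+50 = 60 ≤ 80
  N21 sheds 123 kN to N3: 123 each.
    N3: 80+123 = 203 > 140
  N25 sheds 173 kN to N3, N6: 86 each (1 lost).
    N3: 203+86 = 289 > 140
    N6: 60+86 = 146 > 80
  N5 sheds 183 kN to N1, N17, N6: 61 each.
    N1: 20+61 = 81 > 70
    N17: 30+61 = 91 ≤ 100
    N6: 146+61 = 207 > 80
Round 3 — N1, N3, N6 snap.
  N1 sheds 81 kN: no online neighbours, lost.
  N3 sheds 289 kN to N18, N22: 144 each (1 lost).
    N18: 150+144 = 294 > 150
    N22: 80+144 = 224 > 80
  N6 sheds 207 kN: no online neighbours, lost.
Round 4 — N18, N22 snap.
  N18 sheds 294 kN to N17: 294 each.
    N17: 91+294 = 385 > 100
  N22 sheds 224 kN to N17: 224 each.
    N17: 385+224 = 609 > 100
Round 5 — N17 snaps.
  N17 sheds 609 kN: no online neighbours, lost.
No further breaks.

4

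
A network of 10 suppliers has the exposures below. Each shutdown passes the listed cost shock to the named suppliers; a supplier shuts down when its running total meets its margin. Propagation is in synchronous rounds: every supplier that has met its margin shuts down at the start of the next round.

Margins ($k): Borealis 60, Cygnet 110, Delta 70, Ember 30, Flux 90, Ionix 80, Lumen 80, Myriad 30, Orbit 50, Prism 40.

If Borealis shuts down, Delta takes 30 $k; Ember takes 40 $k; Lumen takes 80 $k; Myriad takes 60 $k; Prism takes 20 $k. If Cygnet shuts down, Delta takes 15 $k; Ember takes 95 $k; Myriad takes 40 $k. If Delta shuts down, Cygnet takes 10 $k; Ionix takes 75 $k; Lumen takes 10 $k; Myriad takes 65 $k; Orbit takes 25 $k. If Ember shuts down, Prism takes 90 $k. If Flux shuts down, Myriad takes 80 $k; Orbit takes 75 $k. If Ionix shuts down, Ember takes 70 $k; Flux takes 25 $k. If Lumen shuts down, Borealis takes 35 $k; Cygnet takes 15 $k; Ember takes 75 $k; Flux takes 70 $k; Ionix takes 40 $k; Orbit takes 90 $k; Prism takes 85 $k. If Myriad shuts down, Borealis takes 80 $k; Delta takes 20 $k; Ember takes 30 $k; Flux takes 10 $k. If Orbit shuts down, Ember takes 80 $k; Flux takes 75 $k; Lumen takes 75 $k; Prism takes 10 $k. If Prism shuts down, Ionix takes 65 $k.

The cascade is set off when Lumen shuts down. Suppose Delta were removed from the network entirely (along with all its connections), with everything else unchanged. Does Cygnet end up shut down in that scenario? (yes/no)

no

With Delta removed:
Round 1 — Lumen shuts down (initial).
  Borealis: +35 → 35 < 60
  Cygnet: +15 → 15 < 110
  Ember: +75 → 75 ≥ 30
  Flux: +70 → 70 < 90
  Ionix: +40 → 40 < 80
  Orbit: +90 → 90 ≥ 50
  Prism: +85 → 85 ≥ 40
Round 2 — Ember, Orbit, Prism shut down.
  Flux: +75 → 145 ≥ 90
  Ionix: +65 → 105 ≥ 80
Round 3 — Flux, Ionix shut down.
  Myriad: +80 → 80 ≥ 30
Round 4 — Myriad shuts down.
  Borealis: +80 → 115 ≥ 60
Round 5 — Borealis shuts down.
No further shutdowns.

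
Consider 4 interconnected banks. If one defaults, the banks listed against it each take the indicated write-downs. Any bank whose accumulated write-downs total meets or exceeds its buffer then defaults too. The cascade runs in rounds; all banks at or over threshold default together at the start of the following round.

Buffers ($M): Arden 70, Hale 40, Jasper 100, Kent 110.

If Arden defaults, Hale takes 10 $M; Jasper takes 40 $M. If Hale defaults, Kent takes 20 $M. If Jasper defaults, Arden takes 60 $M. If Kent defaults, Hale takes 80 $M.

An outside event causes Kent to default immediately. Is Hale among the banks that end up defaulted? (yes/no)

Round 1 — Kent defaults (initial).
  Hale: +80 → 80 ≥ 40
Round 2 — Hale defaults.
No further defaults.

yes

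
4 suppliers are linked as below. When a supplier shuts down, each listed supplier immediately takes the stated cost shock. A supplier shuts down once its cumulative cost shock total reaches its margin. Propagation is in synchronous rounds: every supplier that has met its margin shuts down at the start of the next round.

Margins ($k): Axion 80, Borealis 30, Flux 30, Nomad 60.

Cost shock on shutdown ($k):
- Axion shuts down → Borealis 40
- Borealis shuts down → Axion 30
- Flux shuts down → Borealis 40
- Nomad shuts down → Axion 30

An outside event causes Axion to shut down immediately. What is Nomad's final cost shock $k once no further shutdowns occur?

0

Round 1 — Axion shuts down (initial).
  Borealis: +40 → 40 ≥ 30
Round 2 — Borealis shuts down.
No further shutdowns.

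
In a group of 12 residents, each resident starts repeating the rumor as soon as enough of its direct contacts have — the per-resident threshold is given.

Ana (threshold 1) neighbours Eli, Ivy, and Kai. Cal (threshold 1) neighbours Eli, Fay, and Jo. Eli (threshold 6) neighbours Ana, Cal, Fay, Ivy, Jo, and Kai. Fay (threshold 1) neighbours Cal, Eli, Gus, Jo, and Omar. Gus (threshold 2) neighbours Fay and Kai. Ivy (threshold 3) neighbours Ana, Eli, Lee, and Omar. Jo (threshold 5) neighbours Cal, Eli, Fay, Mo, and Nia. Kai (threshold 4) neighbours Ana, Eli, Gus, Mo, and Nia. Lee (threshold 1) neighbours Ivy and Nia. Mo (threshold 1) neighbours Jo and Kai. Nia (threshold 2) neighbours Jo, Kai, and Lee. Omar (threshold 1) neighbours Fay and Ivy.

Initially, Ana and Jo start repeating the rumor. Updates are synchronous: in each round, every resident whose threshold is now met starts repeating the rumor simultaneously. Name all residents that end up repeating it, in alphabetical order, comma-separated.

Ana, Cal, Fay, Jo, Mo, Omar

Round 1 — Ana, Jo start repeating the rumor (initial).
Round 2 — checking thresholds:
  Cal: 1 of 3 neighbours ≥ 1, starts repeating the rumor.
  Eli: 2 of 6 neighbours < 6, not yet.
  Fay: 1 of 5 neighbours ≥ 1, starts repeating the rumor.
  Ivy: 1 of 4 neighbours < 3, not yet.
  Kai: 1 of 5 neighbours < 4, not yet.
  Mo: 1 of 2 neighbours ≥ 1, starts repeating the rumor.
  Nia: 1 of 3 neighbours < 2, not yet.
Round 3 — checking thresholds:
  Eli: 4 of 6 neighbours < 6, not yet.
  Gus: 1 of 2 neighbours < 2, not yet.
  Ivy: 1 of 4 neighbours < 3, not yet.
  Kai: 2 of 5 neighbours < 4, not yet.
  Nia: 1 of 3 neighbours < 2, not yet.
  Omar: 1 of 2 neighbours ≥ 1, starts repeating the rumor.
Round 4 — no new spreads; cascade stops.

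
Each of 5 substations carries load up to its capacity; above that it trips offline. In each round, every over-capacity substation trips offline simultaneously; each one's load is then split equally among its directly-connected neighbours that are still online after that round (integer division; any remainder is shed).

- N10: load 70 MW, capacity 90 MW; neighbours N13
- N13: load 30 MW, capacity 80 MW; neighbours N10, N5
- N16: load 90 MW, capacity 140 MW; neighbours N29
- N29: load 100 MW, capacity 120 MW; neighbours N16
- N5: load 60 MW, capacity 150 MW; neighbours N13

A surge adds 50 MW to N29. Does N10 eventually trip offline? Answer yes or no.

no

Round 1 — N29 at 150 > 120. N29 trips offline.
  N29 sheds 150 MW to N16: 150 each.
    N16: 90+150 = 240 > 140
Round 2 — N16 trips offline.
  N16 sheds 240 MW: no online neighbours, lost.
No further trips.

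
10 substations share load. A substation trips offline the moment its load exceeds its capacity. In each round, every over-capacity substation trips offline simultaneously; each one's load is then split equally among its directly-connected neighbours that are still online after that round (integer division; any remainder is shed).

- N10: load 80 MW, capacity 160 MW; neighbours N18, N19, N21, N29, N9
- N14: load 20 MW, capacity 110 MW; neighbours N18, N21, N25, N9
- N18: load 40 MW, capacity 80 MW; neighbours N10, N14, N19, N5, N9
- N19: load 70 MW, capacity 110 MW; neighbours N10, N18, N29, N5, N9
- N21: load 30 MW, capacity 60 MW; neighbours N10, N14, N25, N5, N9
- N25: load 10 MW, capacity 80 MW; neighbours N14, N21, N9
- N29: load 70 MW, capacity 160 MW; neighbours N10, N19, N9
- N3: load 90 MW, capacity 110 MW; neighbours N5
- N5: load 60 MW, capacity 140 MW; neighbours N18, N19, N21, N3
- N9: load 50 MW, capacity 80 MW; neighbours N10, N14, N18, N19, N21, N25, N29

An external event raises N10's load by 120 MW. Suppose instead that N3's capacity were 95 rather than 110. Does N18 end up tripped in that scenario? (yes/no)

yes

With N3's capacity at 95:
Round 1 — N10 at 200 > 160. N10 trips offline.
  N10 sheds 200 MW to N18, N19, N21, N29, N9: 40 each.
    N18: 40+40 = 80 ≤ 80
    N19: 70+40 = 110 ≤ 110
    N21: 30+40 = 70 > 60
    N29: 70+40 = 110 ≤ 160
    N9: 50+40 = 90 > 80
Round 2 — N21, N9 trip offline.
  N21 sheds 70 MW to N14, N25, N5: 23 each (1 lost).
    N14: 20+23 = 43 ≤ 110
    N25: 10+23 = 33 ≤ 80
    N5: 60+23 = 83 ≤ 140
  N9 sheds 90 MW to N14, N18, N19, N25, N29: 18 each.
    N14: 43+18 = 61 ≤ 110
    N18: 80+18 = 98 > 80
    N19: 110+18 = 128 > 110
    N25: 33+18 = 51 ≤ 80
    N29: 110+18 = 128 ≤ 160
Round 3 — N18, N19 trip offline.
  N18 sheds 98 MW to N14, N5: 49 each.
    N14: 61+49 = 110 ≤ 110
    N5: 83+49 = 132 ≤ 140
  N19 sheds 128 MW to N29, N5: 64 each.
    N29: 128+64 = 192 > 160
    N5: 132+64 = 196 > 140
Round 4 — N29, N5 trip offline.
  N29 sheds 192 MW: no online neighbours, lost.
  N5 sheds 196 MW to N3: 196 each.
    N3: 90+196 = 286 > 95
Round 5 — N3 trips offline.
  N3 sheds 286 MW: no online neighbours, lost.
No further trips.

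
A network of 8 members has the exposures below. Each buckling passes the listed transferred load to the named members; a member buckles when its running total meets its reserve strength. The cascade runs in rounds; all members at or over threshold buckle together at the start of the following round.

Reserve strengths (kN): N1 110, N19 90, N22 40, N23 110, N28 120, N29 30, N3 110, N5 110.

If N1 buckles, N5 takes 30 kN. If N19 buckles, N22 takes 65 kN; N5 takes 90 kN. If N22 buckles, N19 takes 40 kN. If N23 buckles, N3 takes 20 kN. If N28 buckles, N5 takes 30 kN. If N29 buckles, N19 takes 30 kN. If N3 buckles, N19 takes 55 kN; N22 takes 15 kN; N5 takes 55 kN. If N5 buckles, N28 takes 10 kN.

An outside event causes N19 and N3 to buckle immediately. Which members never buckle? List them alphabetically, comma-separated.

N1, N23, N28, N29

Round 1 — N19, N3 buckle (initial).
  N22: +65+15 → 80 ≥ 40
  N5: +90+55 → 145 ≥ 110
Round 2 — N22, N5 buckle.
  N28: +10 → 10 < 120
No further bucklings.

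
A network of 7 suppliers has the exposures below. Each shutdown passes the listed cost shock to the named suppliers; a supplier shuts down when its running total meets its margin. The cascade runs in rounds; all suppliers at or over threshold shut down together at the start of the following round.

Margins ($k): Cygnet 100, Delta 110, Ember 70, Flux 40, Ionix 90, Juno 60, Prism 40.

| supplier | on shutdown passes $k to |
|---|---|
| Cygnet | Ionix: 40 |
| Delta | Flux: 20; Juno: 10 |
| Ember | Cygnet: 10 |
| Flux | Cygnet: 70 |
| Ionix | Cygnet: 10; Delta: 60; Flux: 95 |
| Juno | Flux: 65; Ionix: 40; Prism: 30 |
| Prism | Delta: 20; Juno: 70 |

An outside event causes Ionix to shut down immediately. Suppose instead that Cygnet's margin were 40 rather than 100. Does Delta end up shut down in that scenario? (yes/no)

With Cygnet's margin at 40:
Round 1 — Ionix shuts down (initial).
  Cygnet: +10 → 10 < 40
  Delta: +60 → 60 < 110
  Flux: +95 → 95 ≥ 40
Round 2 — Flux shuts down.
  Cygnet: +70 → 80 ≥ 40
Round 3 — Cygnet shuts down.
No further shutdowns.

no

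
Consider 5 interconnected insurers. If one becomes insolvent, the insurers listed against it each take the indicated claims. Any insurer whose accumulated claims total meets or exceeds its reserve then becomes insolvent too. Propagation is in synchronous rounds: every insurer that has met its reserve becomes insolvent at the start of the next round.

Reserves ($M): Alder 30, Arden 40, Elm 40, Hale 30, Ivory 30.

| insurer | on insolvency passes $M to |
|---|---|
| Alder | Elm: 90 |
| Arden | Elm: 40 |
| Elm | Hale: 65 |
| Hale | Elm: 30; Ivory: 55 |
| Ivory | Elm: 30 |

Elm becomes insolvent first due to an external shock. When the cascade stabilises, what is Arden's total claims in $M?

0

Round 1 — Elm becomes insolvent (initial).
  Hale: +65 → 65 ≥ 30
Round 2 — Hale becomes insolvent.
  Ivory: +55 → 55 ≥ 30
Round 3 — Ivory becomes insolvent.
No further insolvencies.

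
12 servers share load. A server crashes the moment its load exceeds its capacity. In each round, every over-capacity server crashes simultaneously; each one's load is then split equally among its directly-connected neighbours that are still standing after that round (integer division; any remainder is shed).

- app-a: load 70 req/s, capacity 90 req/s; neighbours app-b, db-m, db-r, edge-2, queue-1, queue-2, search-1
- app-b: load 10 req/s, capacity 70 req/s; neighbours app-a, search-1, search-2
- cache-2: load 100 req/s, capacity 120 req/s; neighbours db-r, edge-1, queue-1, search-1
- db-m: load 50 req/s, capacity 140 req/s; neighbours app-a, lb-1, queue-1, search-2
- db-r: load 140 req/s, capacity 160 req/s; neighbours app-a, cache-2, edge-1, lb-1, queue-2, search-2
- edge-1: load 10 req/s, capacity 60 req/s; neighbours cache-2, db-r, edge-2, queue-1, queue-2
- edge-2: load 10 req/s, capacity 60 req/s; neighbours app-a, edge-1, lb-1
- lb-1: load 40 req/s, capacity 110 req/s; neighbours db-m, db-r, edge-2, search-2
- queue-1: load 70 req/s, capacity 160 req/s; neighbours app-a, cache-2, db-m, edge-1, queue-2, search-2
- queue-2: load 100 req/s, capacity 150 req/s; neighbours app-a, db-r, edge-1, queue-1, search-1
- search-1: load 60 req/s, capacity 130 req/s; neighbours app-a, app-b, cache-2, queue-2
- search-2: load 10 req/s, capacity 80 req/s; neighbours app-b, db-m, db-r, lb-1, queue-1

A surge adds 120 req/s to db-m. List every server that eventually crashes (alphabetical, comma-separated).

Round 1 — db-m at 170 > 140. db-m crashes.
  db-m sheds 170 req/s to app-a, lb-1, queue-1, search-2: 42 each (2 lost).
    app-a: 70+42 = 112 > 90
    lb-1: 40+42 = 82 ≤ 110
    queue-1: 70+42 = 112 ≤ 160
    search-2: 10+42 = 52 ≤ 80
Round 2 — app-a crashes.
  app-a sheds 112 req/s to app-b, db-r, edge-2, queue-1, queue-2, search-1: 18 each (4 lost).
    app-b: 10+18 = 28 ≤ 70
    db-r: 140+18 = 158 ≤ 160
    edge-2: 10+18 = 28 ≤ 60
    queue-1: 112+18 = 130 ≤ 160
    queue-2: 100+18 = 118 ≤ 150
    search-1: 60+18 = 78 ≤ 130
No further crashes.

app-a, db-m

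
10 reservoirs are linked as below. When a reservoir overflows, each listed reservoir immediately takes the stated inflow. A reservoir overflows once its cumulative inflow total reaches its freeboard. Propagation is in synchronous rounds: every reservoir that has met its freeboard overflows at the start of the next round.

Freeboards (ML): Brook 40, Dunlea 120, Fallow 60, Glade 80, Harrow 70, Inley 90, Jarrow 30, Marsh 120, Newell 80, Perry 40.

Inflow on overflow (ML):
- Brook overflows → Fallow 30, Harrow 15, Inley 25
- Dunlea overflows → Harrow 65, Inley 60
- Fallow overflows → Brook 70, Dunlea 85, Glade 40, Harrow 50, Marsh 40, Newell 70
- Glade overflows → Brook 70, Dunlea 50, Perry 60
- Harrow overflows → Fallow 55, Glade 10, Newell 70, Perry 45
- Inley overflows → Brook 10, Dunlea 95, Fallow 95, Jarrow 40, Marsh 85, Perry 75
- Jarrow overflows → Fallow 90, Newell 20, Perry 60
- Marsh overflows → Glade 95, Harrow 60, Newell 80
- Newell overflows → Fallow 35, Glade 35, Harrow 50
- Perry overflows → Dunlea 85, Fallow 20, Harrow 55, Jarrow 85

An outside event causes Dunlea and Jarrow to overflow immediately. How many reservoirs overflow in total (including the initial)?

8

Round 1 — Dunlea, Jarrow overflow (initial).
  Fallow: +90 → 90 ≥ 60
  Harrow: +65 → 65 < 70
  Inley: +60 → 60 < 90
  Newell: +20 → 20 < 80
  Perry: +60 → 60 ≥ 40
Round 2 — Fallow, Perry overflow.
  Brook: +70 → 70 ≥ 40
  Glade: +40 → 40 < 80
  Harrow: +50+55 → 170 ≥ 70
  Marsh: +40 → 40 < 120
  Newell: +70 → 90 ≥ 80
Round 3 — Brook, Harrow, Newell overflow.
  Glade: +10+35 → 85 ≥ 80
  Inley: +25 → 85 < 90
Round 4 — Glade overflows.
No further overflows.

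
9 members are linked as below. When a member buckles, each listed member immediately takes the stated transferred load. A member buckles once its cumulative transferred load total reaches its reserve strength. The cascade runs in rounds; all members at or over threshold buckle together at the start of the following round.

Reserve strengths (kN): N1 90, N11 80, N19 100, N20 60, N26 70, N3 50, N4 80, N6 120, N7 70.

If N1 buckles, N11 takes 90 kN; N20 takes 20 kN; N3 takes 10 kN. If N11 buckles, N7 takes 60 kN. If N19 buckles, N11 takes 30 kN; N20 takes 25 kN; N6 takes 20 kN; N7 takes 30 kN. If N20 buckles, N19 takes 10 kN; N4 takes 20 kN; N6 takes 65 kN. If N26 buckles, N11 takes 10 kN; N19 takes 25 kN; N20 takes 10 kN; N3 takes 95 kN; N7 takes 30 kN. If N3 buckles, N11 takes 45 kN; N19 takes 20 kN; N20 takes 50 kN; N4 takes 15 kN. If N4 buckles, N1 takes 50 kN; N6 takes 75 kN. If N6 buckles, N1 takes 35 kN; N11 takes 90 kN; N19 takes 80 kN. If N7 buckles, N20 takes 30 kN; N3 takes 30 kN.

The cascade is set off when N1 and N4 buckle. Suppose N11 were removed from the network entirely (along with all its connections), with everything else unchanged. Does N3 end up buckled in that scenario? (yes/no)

no

With N11 removed:
Round 1 — N1, N4 buckle (initial).
  N20: +20 → 20 < 60
  N3: +10 → 10 < 50
  N6: +75 → 75 < 120
No further bucklings.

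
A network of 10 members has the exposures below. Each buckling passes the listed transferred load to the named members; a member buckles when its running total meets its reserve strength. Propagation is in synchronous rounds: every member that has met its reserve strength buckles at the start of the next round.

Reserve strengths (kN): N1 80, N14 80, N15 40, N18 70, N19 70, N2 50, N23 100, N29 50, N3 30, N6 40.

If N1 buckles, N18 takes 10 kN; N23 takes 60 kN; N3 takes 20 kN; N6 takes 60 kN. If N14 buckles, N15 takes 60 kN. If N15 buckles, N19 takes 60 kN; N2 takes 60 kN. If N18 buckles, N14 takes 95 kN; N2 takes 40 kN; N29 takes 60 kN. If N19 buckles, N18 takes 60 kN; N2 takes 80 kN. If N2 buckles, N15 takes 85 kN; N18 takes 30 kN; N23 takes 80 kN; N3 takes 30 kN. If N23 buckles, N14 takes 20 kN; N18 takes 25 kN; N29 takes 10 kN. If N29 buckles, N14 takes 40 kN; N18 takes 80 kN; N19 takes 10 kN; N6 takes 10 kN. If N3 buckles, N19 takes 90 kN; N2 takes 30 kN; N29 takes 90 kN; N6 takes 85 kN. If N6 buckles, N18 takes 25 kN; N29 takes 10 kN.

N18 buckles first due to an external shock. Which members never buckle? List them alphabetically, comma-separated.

N1, N23

Round 1 — N18 buckles (initial).
  N14: +95 → 95 ≥ 80
  N2: +40 → 40 < 50
  N29: +60 → 60 ≥ 50
Round 2 — N14, N29 buckle.
  N15: +60 → 60 ≥ 40
  N19: +10 → 10 < 70
  N6: +10 → 10 < 40
Round 3 — N15 buckles.
  N19: +60 → 70 ≥ 70
  N2: +60 → 100 ≥ 50
Round 4 — N19, N2 buckle.
  N23: +80 → 80 < 100
  N3: +30 → 30 ≥ 30
Round 5 — N3 buckles.
  N6: +85 → 95 ≥ 40
Round 6 — N6 buckles.
No further bucklings.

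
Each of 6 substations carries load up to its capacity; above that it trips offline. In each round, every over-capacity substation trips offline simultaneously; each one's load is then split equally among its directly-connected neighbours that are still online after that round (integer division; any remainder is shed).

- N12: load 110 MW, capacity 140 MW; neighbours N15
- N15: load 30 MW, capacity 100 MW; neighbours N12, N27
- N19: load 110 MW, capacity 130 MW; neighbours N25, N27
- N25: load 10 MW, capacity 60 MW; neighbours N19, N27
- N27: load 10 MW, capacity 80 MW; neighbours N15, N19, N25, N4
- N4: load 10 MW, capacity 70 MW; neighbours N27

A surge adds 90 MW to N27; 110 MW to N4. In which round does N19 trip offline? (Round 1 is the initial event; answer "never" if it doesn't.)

Round 1 — N27 at 100 > 80; N4 at 120 > 70. N27, N4 trip offline.
  N27 sheds 100 MW to N15, N19, N25: 33 each (1 lost).
    N15: 30+33 = 63 ≤ 100
    N19: 110+33 = 143 > 130
    N25: 10+33 = 43 ≤ 60
  N4 sheds 120 MW: no online neighbours, lost.
Round 2 — N19 trips offline.
  N19 sheds 143 MW to N25: 143 each.
    N25: 43+143 = 186 > 60
Round 3 — N25 trips offline.
  N25 sheds 186 MW: no online neighbours, lost.
No further trips.

2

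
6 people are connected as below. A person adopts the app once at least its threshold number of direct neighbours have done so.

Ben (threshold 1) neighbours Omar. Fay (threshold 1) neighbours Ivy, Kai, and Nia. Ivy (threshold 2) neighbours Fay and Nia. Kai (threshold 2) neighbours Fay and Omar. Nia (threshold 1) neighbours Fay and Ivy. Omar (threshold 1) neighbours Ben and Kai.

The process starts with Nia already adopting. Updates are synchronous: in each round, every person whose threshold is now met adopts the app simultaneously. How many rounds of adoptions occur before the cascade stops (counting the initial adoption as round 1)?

3

Round 1 — Nia adopts the app (initial).
Round 2 — checking thresholds:
  Fay: 1 of 3 neighbours ≥ 1, adopts the app.
  Ivy: 1 of 2 neighbours < 2, below threshold.
Round 3 — checking thresholds:
  Ivy: 2 of 2 neighbours ≥ 2, adopts the app.
  Kai: 1 of 2 neighbours < 2, below threshold.
Round 4 — no new adoptions; cascade stops.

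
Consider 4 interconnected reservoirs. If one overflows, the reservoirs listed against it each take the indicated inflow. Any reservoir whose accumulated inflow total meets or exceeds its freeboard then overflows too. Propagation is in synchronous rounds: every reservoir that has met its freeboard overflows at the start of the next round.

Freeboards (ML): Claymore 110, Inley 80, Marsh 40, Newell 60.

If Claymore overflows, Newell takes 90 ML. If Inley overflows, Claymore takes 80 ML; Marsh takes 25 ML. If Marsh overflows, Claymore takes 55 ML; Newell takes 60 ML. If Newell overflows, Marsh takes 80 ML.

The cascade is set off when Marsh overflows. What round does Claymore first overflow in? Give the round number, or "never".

never

Round 1 — Marsh overflows (initial).
  Claymore: +55 → 55 < 110
  Newell: +60 → 60 ≥ 60
Round 2 — Newell overflows.
No further overflows.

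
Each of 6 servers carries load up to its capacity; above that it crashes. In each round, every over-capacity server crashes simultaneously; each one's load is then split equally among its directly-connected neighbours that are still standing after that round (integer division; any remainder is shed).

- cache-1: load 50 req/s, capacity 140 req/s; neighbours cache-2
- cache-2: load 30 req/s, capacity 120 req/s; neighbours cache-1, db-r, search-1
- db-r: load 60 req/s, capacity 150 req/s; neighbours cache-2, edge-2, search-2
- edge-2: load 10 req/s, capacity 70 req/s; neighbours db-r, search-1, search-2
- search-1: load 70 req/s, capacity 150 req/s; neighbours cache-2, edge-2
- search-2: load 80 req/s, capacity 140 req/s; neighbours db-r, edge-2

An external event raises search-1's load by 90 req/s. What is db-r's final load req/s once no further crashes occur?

Round 1 — search-1 at 160 > 150. search-1 crashes.
  search-1 sheds 160 req/s to cache-2, edge-2: 80 each.
    cache-2: 30+80 = 110 ≤ 120
    edge-2: 10+80 = 90 > 70
Round 2 — edge-2 crashes.
  edge-2 sheds 90 req/s to db-r, search-2: 45 each.
    db-r: 60+45 = 105 ≤ 150
    search-2: 80+45 = 125 ≤ 140
No further crashes.

105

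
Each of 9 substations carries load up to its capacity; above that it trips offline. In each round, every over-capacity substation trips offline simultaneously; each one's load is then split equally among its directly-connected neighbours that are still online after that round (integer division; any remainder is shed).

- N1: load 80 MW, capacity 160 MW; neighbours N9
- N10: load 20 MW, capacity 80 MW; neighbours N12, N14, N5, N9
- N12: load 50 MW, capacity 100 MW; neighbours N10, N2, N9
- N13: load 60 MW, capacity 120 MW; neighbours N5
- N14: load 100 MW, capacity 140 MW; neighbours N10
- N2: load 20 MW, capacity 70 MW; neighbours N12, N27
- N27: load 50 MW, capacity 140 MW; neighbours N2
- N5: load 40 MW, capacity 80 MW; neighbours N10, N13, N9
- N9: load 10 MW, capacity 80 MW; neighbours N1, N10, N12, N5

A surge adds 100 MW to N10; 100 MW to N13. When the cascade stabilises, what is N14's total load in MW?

130

Round 1 — N10 at 120 > 80; N13 at 160 > 120. N10, N13 trip offline.
  N10 sheds 120 MW to N12, N14, N5, N9: 30 each.
    N12: 50+30 = 80 ≤ 100
    N14: 100+30 = 130 ≤ 140
    N5: 40+30 = 70 ≤ 80
    N9: 10+30 = 40 ≤ 80
  N13 sheds 160 MW to N5: 160 each.
    N5: 70+160 = 230 > 80
Round 2 — N5 trips offline.
  N5 sheds 230 MW to N9: 230 each.
    N9: 40+230 = 270 > 80
Round 3 — N9 trips offline.
  N9 sheds 270 MW to N1, N12: 135 each.
    N1: 80+135 = 215 > 160
    N12: 80+135 = 215 > 100
Round 4 — N1, N12 trip offline.
  N1 sheds 215 MW: no online neighbours, lost.
  N12 sheds 215 MW to N2: 215 each.
    N2: 20+215 = 235 > 70
Round 5 — N2 trips offline.
  N2 sheds 235 MW to N27: 235 each.
    N27: 50+235 = 285 > 140
Round 6 — N27 trips offline.
  N27 sheds 285 MW: no online neighbours, lost.
No further trips.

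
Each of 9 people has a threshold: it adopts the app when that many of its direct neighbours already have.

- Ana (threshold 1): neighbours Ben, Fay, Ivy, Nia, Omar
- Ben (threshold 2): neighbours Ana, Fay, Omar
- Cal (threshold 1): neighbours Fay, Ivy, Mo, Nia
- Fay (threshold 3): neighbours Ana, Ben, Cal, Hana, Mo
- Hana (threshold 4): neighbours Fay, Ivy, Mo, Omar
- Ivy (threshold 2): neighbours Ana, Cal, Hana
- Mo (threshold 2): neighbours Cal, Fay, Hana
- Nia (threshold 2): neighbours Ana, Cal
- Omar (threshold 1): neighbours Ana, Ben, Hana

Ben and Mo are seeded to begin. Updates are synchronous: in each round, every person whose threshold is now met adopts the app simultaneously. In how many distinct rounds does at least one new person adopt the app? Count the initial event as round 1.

Round 1 — Ben, Mo adopt the app (initial).
Round 2 — checking thresholds:
  Ana: 1 of 5 neighbours ≥ 1, adopts the app.
  Cal: 1 of 4 neighbours ≥ 1, adopts the app.
  Fay: 2 of 5 neighbours < 3, not yet.
  Hana: 1 of 4 neighbours < 4, not yet.
  Omar: 1 of 3 neighbours ≥ 1, adopts the app.
Round 3 — checking thresholds:
  Fay: 4 of 5 neighbours ≥ 3, adopts the app.
  Hana: 2 of 4 neighbours < 4, not yet.
  Ivy: 2 of 3 neighbours ≥ 2, adopts the app.
  Nia: 2 of 2 neighbours ≥ 2, adopts the app.
Round 4 — checking thresholds:
  Hana: 4 of 4 neighbours ≥ 4, adopts the app.
Round 5 — no new adoptions; cascade stops.

4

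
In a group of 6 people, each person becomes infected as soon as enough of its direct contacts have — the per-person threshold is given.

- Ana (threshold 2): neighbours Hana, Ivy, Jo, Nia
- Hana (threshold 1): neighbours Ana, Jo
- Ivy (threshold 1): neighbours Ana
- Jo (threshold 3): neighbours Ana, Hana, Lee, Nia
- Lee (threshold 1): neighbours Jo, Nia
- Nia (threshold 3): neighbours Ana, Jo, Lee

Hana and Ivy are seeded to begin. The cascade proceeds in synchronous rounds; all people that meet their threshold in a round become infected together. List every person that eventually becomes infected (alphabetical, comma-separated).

Ana, Hana, Ivy

Round 1 — Hana, Ivy become infected (initial).
Round 2 — checking thresholds:
  Ana: 2 of 4 neighbours ≥ 2, becomes infected.
  Jo: 1 of 4 neighbours < 3, holds.
Round 3 — no new infections; cascade stops.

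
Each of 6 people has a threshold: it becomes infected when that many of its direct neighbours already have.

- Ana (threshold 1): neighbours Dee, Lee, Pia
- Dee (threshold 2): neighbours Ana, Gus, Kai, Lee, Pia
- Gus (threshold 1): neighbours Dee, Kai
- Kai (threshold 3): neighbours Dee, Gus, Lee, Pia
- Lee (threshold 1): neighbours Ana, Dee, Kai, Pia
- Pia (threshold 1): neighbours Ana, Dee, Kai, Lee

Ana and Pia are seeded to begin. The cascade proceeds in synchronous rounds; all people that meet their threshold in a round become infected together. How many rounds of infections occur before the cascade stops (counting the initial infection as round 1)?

3

Round 1 — Ana, Pia become infected (initial).
Round 2 — checking thresholds:
  Dee: 2 of 5 neighbours ≥ 2, becomes infected.
  Kai: 1 of 4 neighbours < 3, below threshold.
  Lee: 2 of 4 neighbours ≥ 1, becomes infected.
Round 3 — checking thresholds:
  Gus: 1 of 2 neighbours ≥ 1, becomes infected.
  Kai: 3 of 4 neighbours ≥ 3, becomes infected.
Round 4 — no new infections; cascade stops.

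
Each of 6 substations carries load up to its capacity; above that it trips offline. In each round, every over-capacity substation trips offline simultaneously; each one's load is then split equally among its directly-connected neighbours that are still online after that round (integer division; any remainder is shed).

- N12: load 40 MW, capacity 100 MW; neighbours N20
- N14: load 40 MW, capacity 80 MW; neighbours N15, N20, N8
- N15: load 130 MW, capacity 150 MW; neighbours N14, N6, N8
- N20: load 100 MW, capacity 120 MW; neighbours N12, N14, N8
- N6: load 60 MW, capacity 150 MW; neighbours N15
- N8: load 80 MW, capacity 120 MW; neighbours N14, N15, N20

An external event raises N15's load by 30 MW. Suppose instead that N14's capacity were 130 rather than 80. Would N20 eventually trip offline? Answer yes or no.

yes

With N14's capacity at 130:
Round 1 — N15 at 160 > 150. N15 trips offline.
  N15 sheds 160 MW to N14, N6, N8: 53 each (1 lost).
    N14: 40+53 = 93 ≤ 130
    N6: 60+53 = 113 ≤ 150
    N8: 80+53 = 133 > 120
Round 2 — N8 trips offline.
  N8 sheds 133 MW to N14, N20: 66 each (1 lost).
    N14: 93+66 = 159 > 130
    N20: 100+66 = 166 > 120
Round 3 — N14, N20 trip offline.
  N14 sheds 159 MW: no online neighbours, lost.
  N20 sheds 166 MW to N12: 166 each.
    N12: 40+166 = 206 > 100
Round 4 — N12 trips offline.
  N12 sheds 206 MW: no online neighbours, lost.
No further trips.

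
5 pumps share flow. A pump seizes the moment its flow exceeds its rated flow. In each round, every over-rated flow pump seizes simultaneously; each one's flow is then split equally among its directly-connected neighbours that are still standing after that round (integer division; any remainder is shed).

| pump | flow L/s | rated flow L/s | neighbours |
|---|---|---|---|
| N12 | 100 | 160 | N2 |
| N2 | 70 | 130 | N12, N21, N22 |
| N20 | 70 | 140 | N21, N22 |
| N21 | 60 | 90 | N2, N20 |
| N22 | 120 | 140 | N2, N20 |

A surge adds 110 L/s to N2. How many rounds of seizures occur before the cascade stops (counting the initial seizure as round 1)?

3

Round 1 — N2 at 180 > 130. N2 seizes.
  N2 sheds 180 L/s to N12, N21, N22: 60 each.
    N12: 100+60 = 160 ≤ 160
    N21: 60+60 = 120 > 90
    N22: 120+60 = 180 > 140
Round 2 — N21, N22 seize.
  N21 sheds 120 L/s to N20: 120 each.
    N20: 70+120 = 190 > 140
  N22 sheds 180 L/s to N20: 180 each.
    N20: 190+180 = 370 > 140
Round 3 — N20 seizes.
  N20 sheds 370 L/s: no online neighbours, lost.
No further seizures.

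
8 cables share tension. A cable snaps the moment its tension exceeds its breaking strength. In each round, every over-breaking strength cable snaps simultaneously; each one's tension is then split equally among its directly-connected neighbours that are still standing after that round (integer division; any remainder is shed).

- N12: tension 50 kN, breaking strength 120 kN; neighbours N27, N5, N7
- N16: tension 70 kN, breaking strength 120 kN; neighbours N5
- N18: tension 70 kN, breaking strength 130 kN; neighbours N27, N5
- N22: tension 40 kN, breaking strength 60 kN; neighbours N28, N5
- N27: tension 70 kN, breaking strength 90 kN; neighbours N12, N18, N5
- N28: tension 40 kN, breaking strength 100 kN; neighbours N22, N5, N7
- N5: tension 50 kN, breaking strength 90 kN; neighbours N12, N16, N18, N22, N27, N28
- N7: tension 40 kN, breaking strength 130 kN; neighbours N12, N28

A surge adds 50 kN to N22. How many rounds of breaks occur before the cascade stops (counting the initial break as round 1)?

Round 1 — N22 at 90 > 60. N22 snaps.
  N22 sheds 90 kN to N28, N5: 45 each.
    N28: 40+45 = 85 ≤ 100
    N5: 50+45 = 95 > 90
Round 2 — N5 snaps.
  N5 sheds 95 kN to N12, N16, N18, N27, N28: 19 each.
    N12: 50+19 = 69 ≤ 120
    N16: 70+19 = 89 ≤ 120
    N18: 70+19 = 89 ≤ 130
    N27: 70+19 = 89 ≤ 90
    N28: 85+19 = 104 > 100
Round 3 — N28 snaps.
  N28 sheds 104 kN to N7: 104 each.
    N7: 40+104 = 144 > 130
Round 4 — N7 snaps.
  N7 sheds 144 kN to N12: 144 each.
    N12: 69+144 = 213 > 120
Round 5 — N12 snaps.
  N12 sheds 213 kN to N27: 213 each.
    N27: 89+213 = 302 > 90
Round 6 — N27 snaps.
  N27 sheds 302 kN to N18: 302 each.
    N18: 89+302 = 391 > 130
Round 7 — N18 snaps.
  N18 sheds 391 kN: no online neighbours, lost.
No further breaks.

7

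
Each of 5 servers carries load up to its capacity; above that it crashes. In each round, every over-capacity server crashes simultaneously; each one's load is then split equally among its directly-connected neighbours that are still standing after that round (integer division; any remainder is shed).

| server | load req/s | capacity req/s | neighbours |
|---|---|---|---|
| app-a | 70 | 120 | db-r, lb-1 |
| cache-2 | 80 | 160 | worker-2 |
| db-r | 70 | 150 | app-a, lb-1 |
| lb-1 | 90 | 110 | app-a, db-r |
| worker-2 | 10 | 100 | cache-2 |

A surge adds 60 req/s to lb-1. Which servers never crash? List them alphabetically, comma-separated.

Round 1 — lb-1 at 150 > 110. lb-1 crashes.
  lb-1 sheds 150 req/s to app-a, db-r: 75 each.
    app-a: 70+75 = 145 > 120
    db-r: 70+75 = 145 ≤ 150
Round 2 — app-a crashes.
  app-a sheds 145 req/s to db-r: 145 each.
    db-r: 145+145 = 290 > 150
Round 3 — db-r crashes.
  db-r sheds 290 req/s: no online neighbours, lost.
No further crashes.

cache-2, worker-2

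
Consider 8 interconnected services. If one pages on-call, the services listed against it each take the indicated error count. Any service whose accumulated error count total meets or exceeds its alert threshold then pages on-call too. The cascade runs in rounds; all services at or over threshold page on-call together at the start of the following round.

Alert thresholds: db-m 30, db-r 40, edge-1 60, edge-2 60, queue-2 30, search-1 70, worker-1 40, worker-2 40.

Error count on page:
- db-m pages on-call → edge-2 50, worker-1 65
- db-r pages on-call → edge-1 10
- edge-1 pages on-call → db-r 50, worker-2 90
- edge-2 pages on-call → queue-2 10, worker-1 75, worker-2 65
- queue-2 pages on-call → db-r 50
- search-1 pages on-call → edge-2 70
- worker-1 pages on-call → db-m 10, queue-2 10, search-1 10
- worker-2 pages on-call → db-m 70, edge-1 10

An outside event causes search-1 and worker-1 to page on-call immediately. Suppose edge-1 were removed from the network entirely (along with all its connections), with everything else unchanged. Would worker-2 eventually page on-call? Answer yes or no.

yes

With edge-1 removed:
Round 1 — search-1, worker-1 page on-call (initial).
  db-m: +10 → 10 < 30
  edge-2: +70 → 70 ≥ 60
  queue-2: +10 → 10 < 30
Round 2 — edge-2 pages on-call.
  queue-2: +10 → 20 < 30
  worker-2: +65 → 65 ≥ 40
Round 3 — worker-2 pages on-call.
  db-m: +70 → 80 ≥ 30
Round 4 — db-m pages on-call.
No further pages.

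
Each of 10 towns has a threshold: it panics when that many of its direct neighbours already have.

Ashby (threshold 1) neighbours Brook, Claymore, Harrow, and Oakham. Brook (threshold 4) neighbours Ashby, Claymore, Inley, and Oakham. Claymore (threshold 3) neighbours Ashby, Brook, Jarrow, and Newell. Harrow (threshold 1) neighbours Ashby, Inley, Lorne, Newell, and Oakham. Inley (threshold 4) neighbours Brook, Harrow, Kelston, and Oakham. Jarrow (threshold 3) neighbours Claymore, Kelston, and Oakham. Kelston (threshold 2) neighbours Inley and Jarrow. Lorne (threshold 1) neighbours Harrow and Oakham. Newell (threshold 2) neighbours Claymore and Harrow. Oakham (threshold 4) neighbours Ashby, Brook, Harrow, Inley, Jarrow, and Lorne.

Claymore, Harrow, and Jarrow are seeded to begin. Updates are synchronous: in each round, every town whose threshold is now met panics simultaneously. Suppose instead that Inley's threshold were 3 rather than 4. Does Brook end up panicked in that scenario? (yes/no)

With Inley's threshold at 3:
Round 1 — Claymore, Harrow, Jarrow panic (initial).
Round 2 — checking thresholds:
  Ashby: 2 of 4 neighbours ≥ 1, panics.
  Brook: 1 of 4 neighbours < 4, not yet.
  Inley: 1 of 4 neighbours < 3, not yet.
  Kelston: 1 of 2 neighbours < 2, not yet.
  Lorne: 1 of 2 neighbours ≥ 1, panics.
  Newell: 2 of 2 neighbours ≥ 2, panics.
  Oakham: 2 of 6 neighbours < 4, not yet.
Round 3 — checking thresholds:
  Brook: 2 of 4 neighbours < 4, not yet.
  Inley: 1 of 4 neighbours < 3, not yet.
  Kelston: 1 of 2 neighbours < 2, not yet.
  Oakham: 4 of 6 neighbours ≥ 4, panics.
Round 4 — no new panics; cascade stops.

no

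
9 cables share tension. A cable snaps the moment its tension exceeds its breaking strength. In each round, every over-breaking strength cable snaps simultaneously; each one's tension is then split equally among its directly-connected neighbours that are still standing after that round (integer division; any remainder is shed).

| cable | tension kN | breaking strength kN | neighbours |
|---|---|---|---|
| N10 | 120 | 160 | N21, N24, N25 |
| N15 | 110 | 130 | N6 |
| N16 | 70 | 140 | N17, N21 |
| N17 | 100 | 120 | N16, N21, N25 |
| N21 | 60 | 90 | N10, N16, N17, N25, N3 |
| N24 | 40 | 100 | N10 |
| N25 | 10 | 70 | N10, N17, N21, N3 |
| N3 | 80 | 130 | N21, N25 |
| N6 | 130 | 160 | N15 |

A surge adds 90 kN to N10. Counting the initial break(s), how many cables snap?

Round 1 — N10 at 210 > 160. N10 snaps.
  N10 sheds 210 kN to N21, N24, N25: 70 each.
    N21: 60+70 = 130 > 90
    N24: 40+70 = 110 > 100
    N25: 10+70 = 80 > 70
Round 2 — N21, N24, N25 snap.
  N21 sheds 130 kN to N16, N17, N3: 43 each (1 lost).
    N16: 70+43 = 113 ≤ 140
    N17: 100+43 = 143 > 120
    N3: 80+43 = 123 ≤ 130
  N24 sheds 110 kN: no online neighbours, lost.
  N25 sheds 80 kN to N17, N3: 40 each.
    N17: 143+40 = 183 > 120
    N3: 123+40 = 163 > 130
Round 3 — N17, N3 snap.
  N17 sheds 183 kN to N16: 183 each.
    N16: 113+183 = 296 > 140
  N3 sheds 163 kN: no online neighbours, lost.
Round 4 — N16 snaps.
  N16 sheds 296 kN: no online neighbours, lost.
No further breaks.

7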